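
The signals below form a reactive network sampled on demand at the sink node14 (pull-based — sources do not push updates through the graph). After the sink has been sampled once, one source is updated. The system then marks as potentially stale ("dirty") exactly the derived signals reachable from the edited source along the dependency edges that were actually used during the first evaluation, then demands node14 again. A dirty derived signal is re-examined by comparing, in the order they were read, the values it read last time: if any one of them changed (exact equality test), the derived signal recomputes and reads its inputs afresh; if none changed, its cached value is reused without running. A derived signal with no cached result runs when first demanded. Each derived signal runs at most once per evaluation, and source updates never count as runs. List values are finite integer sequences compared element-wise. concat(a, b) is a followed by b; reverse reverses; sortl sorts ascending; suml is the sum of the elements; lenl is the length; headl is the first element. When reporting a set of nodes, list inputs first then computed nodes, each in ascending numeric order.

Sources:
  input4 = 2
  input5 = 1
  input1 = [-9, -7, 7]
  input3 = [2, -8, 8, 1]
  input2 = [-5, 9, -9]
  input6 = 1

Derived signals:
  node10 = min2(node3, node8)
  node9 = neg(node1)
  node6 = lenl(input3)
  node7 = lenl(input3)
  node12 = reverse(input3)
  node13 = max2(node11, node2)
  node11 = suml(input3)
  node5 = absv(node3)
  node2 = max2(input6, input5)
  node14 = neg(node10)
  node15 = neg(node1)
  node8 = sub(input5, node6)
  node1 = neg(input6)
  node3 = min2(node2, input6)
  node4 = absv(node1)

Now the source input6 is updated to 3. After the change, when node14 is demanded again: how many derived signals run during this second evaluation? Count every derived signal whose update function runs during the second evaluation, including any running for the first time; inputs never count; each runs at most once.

Initial pass — values computed on the first demand:
  node2 = max2(1, 1) = 1
  node3 = min2(1, 1) = 1
  node6 = lenl([2, -8, 8, 1]) = 4
  node8 = sub(1, 4) = -3
  node10 = min2(1, -3) = -3
  node14 = neg(-3) = 3

Second demand — change propagation:
  node2: re-runs because input6 1->3; new result 3.
  node3: re-runs because node2 1->3; input6 1->3; new result 3.
  node10: re-runs because node3 1->3; new result -3 (unchanged).
  node14: re-examined; everything it read last time is the same (node10 unchanged) — cache 3 kept, no run.

The important point: node10 recomputes to an identical value, and the output ends up unchanged.

Run set: node2, node3, node10 (3 run).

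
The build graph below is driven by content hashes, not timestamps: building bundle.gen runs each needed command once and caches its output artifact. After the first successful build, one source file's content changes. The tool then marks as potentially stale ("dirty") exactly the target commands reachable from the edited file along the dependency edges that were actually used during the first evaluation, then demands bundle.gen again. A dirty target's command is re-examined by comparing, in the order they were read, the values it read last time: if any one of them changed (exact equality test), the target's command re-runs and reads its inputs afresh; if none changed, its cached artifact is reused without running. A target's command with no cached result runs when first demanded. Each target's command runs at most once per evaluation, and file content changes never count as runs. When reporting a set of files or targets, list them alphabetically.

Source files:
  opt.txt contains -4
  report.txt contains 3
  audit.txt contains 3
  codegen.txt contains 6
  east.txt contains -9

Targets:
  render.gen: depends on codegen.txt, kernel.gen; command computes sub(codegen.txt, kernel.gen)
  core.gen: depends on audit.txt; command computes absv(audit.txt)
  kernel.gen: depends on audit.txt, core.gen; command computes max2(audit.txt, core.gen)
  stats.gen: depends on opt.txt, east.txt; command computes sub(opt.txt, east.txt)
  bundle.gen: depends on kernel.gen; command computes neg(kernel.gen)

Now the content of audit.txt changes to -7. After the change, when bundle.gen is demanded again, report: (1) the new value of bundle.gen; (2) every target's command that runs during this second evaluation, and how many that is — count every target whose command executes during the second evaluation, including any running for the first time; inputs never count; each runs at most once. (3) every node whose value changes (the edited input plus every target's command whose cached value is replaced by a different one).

bundle.gen now evaluates to -7.
Run set: bundle.gen, core.gen, kernel.gen (3 run).
Changed values: audit.txt, bundle.gen, core.gen, kernel.gen.

Initial pass — values computed on the first demand:
  core.gen = absv(3) = 3
  kernel.gen = max2(3, 3) = 3
  bundle.gen = neg(3) = -3

Second demand — change propagation:
  core.gen: re-runs because audit.txt 3->-7; new result 7.
  kernel.gen: re-runs because audit.txt 3->-7; core.gen 3->7; new result 7.
  bundle.gen: re-runs because kernel.gen 3->7; new result -7.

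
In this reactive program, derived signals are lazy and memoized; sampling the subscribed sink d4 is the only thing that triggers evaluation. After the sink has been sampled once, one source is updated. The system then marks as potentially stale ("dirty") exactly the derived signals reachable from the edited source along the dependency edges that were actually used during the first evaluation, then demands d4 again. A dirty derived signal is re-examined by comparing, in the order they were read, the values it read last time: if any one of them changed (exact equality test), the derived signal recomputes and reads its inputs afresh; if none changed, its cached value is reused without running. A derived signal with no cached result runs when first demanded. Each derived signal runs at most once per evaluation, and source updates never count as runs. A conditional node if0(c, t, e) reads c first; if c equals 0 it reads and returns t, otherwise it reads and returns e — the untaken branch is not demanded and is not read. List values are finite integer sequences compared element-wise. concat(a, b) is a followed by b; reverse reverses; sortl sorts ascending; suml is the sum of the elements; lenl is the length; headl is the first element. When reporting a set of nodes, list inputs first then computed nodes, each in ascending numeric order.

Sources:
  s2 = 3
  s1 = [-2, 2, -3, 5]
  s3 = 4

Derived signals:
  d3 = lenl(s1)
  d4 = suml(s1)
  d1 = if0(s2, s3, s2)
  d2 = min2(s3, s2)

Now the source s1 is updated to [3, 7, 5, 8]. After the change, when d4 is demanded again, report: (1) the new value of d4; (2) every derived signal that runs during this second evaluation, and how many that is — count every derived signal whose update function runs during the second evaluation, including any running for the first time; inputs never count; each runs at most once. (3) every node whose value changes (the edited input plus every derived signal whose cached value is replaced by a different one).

First demand of the output computes:
  d4 = suml([-2, 2, -3, 5]) = 2

After the edit, cleaning proceeds:
  d4: a read changed (s1 [-2, 2, -3, 5]->[3, 7, 5, 8]) — executes, giving 23.

Demanding d4 again yields 23.
1 derived signals run: d4.
The nodes whose values change: s1, d4.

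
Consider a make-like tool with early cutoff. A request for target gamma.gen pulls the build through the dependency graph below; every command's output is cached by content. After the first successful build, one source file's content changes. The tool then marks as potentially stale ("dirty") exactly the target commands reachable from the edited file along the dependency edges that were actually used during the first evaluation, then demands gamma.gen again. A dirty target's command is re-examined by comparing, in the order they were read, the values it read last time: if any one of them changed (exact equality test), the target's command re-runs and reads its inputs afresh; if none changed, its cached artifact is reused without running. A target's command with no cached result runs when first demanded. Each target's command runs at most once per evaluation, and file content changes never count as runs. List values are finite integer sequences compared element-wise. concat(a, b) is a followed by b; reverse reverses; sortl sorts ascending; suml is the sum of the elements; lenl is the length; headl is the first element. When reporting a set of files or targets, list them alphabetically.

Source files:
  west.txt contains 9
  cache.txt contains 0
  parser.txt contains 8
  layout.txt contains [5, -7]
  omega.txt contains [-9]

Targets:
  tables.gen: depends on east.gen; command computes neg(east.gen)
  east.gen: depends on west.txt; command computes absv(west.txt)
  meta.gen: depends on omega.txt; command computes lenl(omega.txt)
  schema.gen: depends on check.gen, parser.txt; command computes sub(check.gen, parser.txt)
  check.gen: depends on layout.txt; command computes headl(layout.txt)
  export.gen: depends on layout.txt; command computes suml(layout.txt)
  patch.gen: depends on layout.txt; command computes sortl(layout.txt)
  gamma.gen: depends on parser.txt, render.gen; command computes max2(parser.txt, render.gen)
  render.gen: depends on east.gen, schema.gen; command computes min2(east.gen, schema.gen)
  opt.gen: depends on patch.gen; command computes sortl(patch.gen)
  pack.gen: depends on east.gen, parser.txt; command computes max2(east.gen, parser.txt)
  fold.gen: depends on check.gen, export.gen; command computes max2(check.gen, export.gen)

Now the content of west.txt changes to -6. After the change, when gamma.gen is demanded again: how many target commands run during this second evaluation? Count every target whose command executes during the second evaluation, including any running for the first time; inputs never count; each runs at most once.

2 target commands run: east.gen, render.gen.
Note the absorption at render.gen: it re-runs yet its value is the same, leaving the output's value untouched.

First demand of the output computes:
  check.gen = headl([5, -7]) = 5
  east.gen = absv(9) = 9
  schema.gen = sub(5, 8) = -3
  render.gen = min2(9, -3) = -3
  gamma.gen = max2(8, -3) = 8

After the edit, cleaning proceeds:
  east.gen: a read changed (west.txt 9->-6) — executes, giving 6.
  render.gen: a read changed (east.gen 9->6) — executes, giving -3 — identical to its old value.
  gamma.gen: dirty, but its reads are unchanged (parser.txt unchanged, render.gen unchanged); cached 8 stands.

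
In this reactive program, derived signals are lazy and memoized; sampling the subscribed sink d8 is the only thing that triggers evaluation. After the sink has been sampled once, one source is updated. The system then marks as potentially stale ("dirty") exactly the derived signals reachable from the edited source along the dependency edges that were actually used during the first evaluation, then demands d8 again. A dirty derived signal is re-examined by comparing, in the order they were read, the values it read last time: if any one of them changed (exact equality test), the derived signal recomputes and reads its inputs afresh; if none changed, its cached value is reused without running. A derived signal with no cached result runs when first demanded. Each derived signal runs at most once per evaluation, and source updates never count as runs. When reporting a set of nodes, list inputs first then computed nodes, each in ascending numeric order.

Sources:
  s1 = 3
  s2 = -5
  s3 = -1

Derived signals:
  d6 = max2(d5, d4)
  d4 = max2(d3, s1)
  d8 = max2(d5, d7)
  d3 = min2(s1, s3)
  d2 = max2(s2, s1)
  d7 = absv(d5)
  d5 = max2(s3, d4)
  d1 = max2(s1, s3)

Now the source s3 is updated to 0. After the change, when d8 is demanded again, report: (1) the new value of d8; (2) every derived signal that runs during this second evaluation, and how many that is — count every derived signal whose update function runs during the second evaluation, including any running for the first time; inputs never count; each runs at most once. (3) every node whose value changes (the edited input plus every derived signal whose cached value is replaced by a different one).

First demand of the output computes:
  d3 = min2(3, -1) = -1
  d4 = max2(-1, 3) = 3
  d5 = max2(-1, 3) = 3
  d7 = absv(3) = 3
  d8 = max2(3, 3) = 3

After the edit, cleaning proceeds:
  d3: a read changed (s3 -1->0) — executes, giving 0.
  d4: a read changed (d3 -1->0) — executes, giving 3 — identical to its old value.
  d5: a read changed (s3 -1->0) — executes, giving 3 — identical to its old value.
  d7: dirty, but its reads are unchanged (d5 unchanged); cached 3 stands.
  d8: dirty, but its reads are unchanged (d5 unchanged, d7 unchanged); cached 3 stands.

Note where the cutoff bites: d7 is checked, finds nothing changed, and keeps its cache.

Demanding d8 again yields 3.
3 derived signals run: d3, d4, d5.
The nodes whose values change: s3, d3.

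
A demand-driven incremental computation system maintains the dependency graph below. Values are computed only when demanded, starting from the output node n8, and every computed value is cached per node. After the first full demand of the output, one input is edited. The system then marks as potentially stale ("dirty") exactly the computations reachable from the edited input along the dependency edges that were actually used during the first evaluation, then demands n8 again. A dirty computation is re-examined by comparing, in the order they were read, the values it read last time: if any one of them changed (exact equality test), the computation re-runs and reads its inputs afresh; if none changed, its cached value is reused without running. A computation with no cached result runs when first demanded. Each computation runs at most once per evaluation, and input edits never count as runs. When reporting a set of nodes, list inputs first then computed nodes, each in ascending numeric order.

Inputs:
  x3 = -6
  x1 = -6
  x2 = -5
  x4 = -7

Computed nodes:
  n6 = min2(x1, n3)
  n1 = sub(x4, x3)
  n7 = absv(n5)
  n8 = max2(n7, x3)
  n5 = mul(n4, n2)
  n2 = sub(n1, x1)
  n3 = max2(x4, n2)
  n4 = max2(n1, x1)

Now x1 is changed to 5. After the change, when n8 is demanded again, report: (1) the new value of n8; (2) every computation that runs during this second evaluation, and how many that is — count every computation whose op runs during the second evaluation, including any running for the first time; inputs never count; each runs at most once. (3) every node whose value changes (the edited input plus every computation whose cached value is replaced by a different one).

New value of n8: 30.
Computations that run: n2, n4, n5, n7, n8 — 5 in total.
Values that change: x1, n2, n4, n5, n7, n8.

First evaluation (everything demanded from the output):
  n1 = sub(-7, -6) = -1
  n2 = sub(-1, -6) = 5
  n4 = max2(-1, -6) = -1
  n5 = mul(-1, 5) = -5
  n7 = absv(-5) = 5
  n8 = max2(5, -6) = 5

Propagation after the edit:
  n2: runs — x1 -6->5; result -6.
  n4: runs — x1 -6->5; result 5.
  n5: runs — n4 -1->5; n2 5->-6; result -30.
  n7: runs — n5 -5->-30; result 30.
  n8: runs — n7 5->30; result 30.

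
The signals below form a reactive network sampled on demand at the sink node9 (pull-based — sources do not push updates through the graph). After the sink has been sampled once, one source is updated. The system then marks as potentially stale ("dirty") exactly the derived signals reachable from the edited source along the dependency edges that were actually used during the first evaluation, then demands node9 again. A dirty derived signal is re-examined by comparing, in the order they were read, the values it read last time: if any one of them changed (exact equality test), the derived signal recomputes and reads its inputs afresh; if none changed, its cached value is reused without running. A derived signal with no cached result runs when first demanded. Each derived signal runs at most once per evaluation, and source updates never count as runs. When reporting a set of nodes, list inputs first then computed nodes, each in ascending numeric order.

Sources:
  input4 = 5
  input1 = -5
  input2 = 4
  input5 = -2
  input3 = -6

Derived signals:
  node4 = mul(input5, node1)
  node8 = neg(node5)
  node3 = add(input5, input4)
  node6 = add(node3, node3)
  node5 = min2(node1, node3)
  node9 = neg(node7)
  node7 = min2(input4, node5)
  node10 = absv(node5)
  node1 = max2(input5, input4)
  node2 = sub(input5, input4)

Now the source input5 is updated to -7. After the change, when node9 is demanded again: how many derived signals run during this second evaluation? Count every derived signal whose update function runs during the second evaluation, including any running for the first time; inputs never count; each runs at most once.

Run set: node1, node3, node5, node7, node9 (5 run).

Initial pass — values computed on the first demand:
  node1 = max2(-2, 5) = 5
  node3 = add(-2, 5) = 3
  node5 = min2(5, 3) = 3
  node7 = min2(5, 3) = 3
  node9 = neg(3) = -3

Second demand — change propagation:
  node1: re-runs because input5 -2->-7; new result 5 (unchanged).
  node3: re-runs because input5 -2->-7; new result -2.
  node5: re-runs because node3 3->-2; new result -2.
  node7: re-runs because node5 3->-2; new result -2.
  node9: re-runs because node7 3->-2; new result 2.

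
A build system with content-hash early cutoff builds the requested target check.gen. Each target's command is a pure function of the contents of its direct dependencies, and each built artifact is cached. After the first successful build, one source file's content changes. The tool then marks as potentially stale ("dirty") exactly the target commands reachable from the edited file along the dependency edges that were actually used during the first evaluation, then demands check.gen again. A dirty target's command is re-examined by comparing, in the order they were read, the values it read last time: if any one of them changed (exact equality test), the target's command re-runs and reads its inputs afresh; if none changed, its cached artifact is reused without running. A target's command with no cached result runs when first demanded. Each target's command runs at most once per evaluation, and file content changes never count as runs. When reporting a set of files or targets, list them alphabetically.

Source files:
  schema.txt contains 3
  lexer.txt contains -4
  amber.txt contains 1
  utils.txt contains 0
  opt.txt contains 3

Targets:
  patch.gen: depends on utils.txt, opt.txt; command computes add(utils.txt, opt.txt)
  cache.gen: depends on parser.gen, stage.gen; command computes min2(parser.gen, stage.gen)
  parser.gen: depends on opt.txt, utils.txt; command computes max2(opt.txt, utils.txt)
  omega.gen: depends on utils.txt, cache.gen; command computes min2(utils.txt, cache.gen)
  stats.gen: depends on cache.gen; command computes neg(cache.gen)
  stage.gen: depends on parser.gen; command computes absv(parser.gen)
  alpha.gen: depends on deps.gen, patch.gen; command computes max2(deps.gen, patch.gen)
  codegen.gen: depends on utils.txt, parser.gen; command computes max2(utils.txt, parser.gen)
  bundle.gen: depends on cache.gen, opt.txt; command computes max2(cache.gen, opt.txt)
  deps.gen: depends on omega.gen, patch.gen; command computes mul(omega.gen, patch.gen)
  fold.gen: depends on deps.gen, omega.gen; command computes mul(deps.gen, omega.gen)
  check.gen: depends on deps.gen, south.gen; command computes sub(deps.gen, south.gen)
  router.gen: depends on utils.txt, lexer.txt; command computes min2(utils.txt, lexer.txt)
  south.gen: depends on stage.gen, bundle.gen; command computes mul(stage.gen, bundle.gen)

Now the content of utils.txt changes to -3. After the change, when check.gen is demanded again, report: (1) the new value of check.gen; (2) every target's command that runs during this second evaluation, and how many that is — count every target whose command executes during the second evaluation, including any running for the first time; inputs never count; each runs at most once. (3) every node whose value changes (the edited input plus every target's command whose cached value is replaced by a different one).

First evaluation (everything demanded from the output):
  parser.gen = max2(3, 0) = 3
  patch.gen = add(0, 3) = 3
  stage.gen = absv(3) = 3
  cache.gen = min2(3, 3) = 3
  bundle.gen = max2(3, 3) = 3
  omega.gen = min2(0, 3) = 0
  deps.gen = mul(0, 3) = 0
  south.gen = mul(3, 3) = 9
  check.gen = sub(0, 9) = -9

Propagation after the edit:
  parser.gen: runs — utils.txt 0->-3; result 3 (same value as before).
  patch.gen: runs — utils.txt 0->-3; result 0.
  stage.gen: checked — values it read are unchanged (parser.gen unchanged); reused cached 3 without running.
  cache.gen: checked — values it read are unchanged (parser.gen unchanged, stage.gen unchanged); reused cached 3 without running.
  bundle.gen: checked — values it read are unchanged (cache.gen unchanged, opt.txt unchanged); reused cached 3 without running.
  omega.gen: runs — utils.txt 0->-3; result -3.
  deps.gen: runs — omega.gen 0->-3; patch.gen 3->0; result 0 (same value as before).
  south.gen: checked — values it read are unchanged (stage.gen unchanged, bundle.gen unchanged); reused cached 9 without running.
  check.gen: checked — values it read are unchanged (deps.gen unchanged, south.gen unchanged); reused cached -9 without running.

Key observation: the cutoff stops propagation at stage.gen — its inputs' values are unchanged, so it reuses its cache.

New value of check.gen: -9.
Target commands that run: deps.gen, omega.gen, parser.gen, patch.gen — 4 in total.
Values that change: omega.gen, patch.gen, utils.txt.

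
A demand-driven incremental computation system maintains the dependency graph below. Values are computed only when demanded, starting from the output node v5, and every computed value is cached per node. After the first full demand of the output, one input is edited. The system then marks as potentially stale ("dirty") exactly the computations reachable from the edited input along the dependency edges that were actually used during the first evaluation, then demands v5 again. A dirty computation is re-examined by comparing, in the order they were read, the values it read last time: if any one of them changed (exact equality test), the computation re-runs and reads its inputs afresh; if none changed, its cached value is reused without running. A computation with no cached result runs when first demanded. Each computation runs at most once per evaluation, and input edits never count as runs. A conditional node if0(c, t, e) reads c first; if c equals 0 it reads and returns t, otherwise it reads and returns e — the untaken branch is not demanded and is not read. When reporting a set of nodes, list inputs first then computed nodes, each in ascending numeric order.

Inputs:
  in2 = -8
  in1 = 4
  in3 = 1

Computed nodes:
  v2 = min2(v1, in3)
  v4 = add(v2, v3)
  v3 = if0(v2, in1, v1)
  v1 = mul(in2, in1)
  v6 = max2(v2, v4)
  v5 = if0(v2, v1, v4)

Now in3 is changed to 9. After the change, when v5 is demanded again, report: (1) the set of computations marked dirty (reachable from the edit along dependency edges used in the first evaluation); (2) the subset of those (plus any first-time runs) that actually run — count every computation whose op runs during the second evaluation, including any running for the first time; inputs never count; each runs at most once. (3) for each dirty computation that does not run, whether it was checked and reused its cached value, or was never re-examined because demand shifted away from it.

First evaluation (everything demanded from the output):
  v1 = mul(-8, 4) = -32
  v2 = min2(-32, 1) = -32
  v3 = if0(v2=-32 -> else branch v1) = -32
  v4 = add(-32, -32) = -64
  v5 = if0(v2=-32 -> else branch v4) = -64

Propagation after the edit:
  v2: runs — in3 1->9; result -32 (same value as before).
  v3: checked — values it read are unchanged (v2 unchanged, v1 unchanged); reused cached -32 without running.
  v4: checked — values it read are unchanged (v2 unchanged, v3 unchanged); reused cached -64 without running.
  v5: checked — values it read are unchanged (v2 unchanged, v4 unchanged); reused cached -64 without running.

Key observation: the change is absorbed at v2 — it re-runs but produces the same value, and the output's value is unchanged.

Marked dirty: v2, v3, v4, v5.
Computations that run: v2 — 1 in total.
Checked but reused from cache: v3, v4, v5.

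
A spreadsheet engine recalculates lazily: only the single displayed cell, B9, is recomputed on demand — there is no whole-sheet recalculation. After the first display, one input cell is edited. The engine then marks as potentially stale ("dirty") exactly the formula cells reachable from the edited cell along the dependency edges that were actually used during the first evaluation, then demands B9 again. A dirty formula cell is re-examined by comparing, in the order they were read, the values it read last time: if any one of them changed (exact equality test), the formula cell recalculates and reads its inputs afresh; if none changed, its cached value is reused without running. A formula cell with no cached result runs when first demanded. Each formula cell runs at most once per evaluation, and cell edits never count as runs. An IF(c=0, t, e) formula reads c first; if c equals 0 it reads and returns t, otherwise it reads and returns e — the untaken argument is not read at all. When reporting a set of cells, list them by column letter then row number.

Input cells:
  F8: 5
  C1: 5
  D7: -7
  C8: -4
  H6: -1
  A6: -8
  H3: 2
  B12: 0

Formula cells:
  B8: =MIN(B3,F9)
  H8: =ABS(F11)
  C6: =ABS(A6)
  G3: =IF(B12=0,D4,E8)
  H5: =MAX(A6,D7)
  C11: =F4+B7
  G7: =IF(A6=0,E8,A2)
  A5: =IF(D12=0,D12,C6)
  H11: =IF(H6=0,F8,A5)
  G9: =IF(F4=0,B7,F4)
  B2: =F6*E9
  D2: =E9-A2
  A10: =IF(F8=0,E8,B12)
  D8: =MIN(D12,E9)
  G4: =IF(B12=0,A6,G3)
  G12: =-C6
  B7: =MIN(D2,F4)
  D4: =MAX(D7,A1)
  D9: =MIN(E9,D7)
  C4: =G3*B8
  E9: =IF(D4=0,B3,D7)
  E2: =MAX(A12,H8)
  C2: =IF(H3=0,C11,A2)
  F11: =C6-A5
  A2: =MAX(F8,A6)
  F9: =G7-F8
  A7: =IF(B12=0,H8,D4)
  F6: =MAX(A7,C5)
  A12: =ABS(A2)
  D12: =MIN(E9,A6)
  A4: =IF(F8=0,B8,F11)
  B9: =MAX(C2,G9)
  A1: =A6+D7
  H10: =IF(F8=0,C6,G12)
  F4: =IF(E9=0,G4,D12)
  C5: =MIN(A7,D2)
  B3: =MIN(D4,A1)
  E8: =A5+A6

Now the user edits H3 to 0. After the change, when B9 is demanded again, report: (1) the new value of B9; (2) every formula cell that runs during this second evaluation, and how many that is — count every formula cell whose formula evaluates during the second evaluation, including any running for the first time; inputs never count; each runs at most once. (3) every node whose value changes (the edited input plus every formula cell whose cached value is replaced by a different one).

New value of B9: -8.
Formula cells that run: B7, B9, C2, C11, D2 — 5 in total.
Values that change: B9, C2, H3.
Key observation: a condition flipped, so demand reaches new nodes — B7, C11, D2 run for the first time.

First evaluation (everything demanded from the output):
  A1 = -8 + -7 = -15
  A2 = MAX(5, -8) = 5
  C2 = IF(H3=0: H3=2 -> else branch A2) = 5
  D4 = MAX(-7, -15) = -7
  E9 = IF(D4=0: D4=-7 -> else branch D7) = -7
  D12 = MIN(-7, -8) = -8
  F4 = IF(E9=0: E9=-7 -> else branch D12) = -8
  G9 = IF(F4=0: F4=-8 -> else branch F4) = -8
  B9 = MAX(5, -8) = 5

Propagation after the edit:
  D2: demanded for the first time — runs, produces -12.
  B7: demanded for the first time — runs, produces -12.
  C11: demanded for the first time — runs, produces -20.
  C2: runs — H3 2->0; result -20.
  B9: runs — C2 5->-20; result -8.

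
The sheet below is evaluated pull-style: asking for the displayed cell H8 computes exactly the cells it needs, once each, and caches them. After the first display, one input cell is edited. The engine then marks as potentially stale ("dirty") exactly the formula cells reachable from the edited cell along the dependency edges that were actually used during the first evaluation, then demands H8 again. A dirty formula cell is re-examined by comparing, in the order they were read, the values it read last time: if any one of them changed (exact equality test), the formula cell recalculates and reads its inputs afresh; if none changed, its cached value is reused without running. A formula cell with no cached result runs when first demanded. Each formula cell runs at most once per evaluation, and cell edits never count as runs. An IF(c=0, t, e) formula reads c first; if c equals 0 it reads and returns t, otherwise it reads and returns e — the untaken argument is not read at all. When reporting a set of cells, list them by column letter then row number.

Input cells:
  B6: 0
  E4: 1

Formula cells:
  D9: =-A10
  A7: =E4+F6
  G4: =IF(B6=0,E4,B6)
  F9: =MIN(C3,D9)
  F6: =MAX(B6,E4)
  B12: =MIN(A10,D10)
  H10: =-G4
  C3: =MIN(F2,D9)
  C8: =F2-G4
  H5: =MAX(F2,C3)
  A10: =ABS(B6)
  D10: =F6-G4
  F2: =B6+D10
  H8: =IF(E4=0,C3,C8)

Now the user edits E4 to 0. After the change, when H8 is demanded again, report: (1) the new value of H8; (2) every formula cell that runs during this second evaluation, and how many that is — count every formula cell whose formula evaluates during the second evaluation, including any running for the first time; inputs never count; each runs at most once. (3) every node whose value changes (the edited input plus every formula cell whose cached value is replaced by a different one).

Demanding H8 again yields 0.
7 formula cells run: A10, C3, D9, D10, F6, G4, H8.
The nodes whose values change: E4, F6, G4, H8.
Note the branch switch — demand abandons C8, which is never re-examined.

First demand of the output computes:
  F6 = MAX(0, 1) = 1
  G4 = IF(B6=0: B6=0 -> then branch E4) = 1
  D10 = 1 - 1 = 0
  F2 = 0 + 0 = 0
  C8 = 0 - 1 = -1
  H8 = IF(E4=0: E4=1 -> else branch C8) = -1

After the edit, cleaning proceeds:
  A10: had never run; runs now, result 0.
  D9: had never run; runs now, result 0.
  F6: a read changed (E4 1->0) — executes, giving 0.
  G4: a read changed (E4 1->0) — executes, giving 0.
  D10: a read changed (F6 1->0; G4 1->0) — executes, giving 0 — identical to its old value.
  F2: dirty, but its reads are unchanged (B6 unchanged, D10 unchanged); cached 0 stands.
  C3: had never run; runs now, result 0.
  C8: stays stale; no demand reaches it after the flip.
  H8: a read changed (E4 1->0) — executes, giving 0.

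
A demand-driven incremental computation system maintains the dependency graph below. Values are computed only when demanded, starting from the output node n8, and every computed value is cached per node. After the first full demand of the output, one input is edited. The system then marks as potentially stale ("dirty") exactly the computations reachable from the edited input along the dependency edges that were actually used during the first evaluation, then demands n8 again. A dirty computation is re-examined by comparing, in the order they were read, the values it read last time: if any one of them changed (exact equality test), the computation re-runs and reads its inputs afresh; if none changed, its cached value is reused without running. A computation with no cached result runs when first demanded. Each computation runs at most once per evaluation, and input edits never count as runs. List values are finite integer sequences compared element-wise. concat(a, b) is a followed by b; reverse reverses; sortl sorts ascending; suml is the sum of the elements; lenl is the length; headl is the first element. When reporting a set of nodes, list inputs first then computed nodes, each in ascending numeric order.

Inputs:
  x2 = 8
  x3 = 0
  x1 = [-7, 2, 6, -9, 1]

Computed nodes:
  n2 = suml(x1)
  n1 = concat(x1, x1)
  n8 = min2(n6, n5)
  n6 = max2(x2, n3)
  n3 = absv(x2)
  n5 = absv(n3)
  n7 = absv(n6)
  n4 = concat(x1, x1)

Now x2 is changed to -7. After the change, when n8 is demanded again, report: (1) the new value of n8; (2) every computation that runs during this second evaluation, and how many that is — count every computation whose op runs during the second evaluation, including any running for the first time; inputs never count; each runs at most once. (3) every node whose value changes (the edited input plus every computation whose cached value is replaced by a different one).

New value of n8: 7.
Computations that run: n3, n5, n6, n8 — 4 in total.
Values that change: x2, n3, n5, n6, n8.

First evaluation (everything demanded from the output):
  n3 = absv(8) = 8
  n5 = absv(8) = 8
  n6 = max2(8, 8) = 8
  n8 = min2(8, 8) = 8

Propagation after the edit:
  n3: runs — x2 8->-7; result 7.
  n5: runs — n3 8->7; result 7.
  n6: runs — x2 8->-7; n3 8->7; result 7.
  n8: runs — n6 8->7; n5 8->7; result 7.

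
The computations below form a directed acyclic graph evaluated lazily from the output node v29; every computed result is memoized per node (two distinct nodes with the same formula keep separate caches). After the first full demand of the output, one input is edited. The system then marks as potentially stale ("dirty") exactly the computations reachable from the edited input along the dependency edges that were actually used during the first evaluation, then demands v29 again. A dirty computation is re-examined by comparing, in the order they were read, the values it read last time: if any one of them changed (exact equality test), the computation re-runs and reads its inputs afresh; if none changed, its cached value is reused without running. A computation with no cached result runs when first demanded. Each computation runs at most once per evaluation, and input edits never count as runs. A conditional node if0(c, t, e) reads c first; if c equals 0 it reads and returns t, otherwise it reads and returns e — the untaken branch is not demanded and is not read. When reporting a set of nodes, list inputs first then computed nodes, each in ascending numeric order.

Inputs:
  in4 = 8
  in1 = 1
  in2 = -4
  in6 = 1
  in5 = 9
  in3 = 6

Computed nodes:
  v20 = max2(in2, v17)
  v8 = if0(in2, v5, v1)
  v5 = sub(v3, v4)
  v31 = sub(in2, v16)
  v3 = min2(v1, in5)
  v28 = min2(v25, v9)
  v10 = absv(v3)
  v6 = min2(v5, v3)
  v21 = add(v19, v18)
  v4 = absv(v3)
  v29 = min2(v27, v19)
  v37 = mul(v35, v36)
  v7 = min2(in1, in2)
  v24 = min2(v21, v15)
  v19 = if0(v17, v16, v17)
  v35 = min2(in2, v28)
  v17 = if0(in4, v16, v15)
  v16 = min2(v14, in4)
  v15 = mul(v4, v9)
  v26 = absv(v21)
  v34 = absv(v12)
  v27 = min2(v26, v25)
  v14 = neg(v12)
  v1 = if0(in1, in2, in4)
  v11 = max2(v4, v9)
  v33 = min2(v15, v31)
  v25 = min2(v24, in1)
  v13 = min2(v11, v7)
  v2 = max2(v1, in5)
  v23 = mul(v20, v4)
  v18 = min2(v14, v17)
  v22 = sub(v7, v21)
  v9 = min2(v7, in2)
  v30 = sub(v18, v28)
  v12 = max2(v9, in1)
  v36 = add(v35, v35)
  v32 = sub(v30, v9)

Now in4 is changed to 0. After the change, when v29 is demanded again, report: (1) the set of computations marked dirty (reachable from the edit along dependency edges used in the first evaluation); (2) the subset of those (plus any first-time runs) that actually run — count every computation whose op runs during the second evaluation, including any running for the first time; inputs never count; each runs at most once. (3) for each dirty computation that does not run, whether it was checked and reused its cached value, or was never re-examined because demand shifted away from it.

First demand of the output computes:
  v1 = if0(in1=1 -> else branch in4) = 8
  v3 = min2(8, 9) = 8
  v4 = absv(8) = 8
  v7 = min2(1, -4) = -4
  v9 = min2(-4, -4) = -4
  v12 = max2(-4, 1) = 1
  v14 = neg(1) = -1
  v15 = mul(8, -4) = -32
  v17 = if0(in4=8 -> else branch v15) = -32
  v18 = min2(-1, -32) = -32
  v19 = if0(v17=-32 -> else branch v17) = -32
  v21 = add(-32, -32) = -64
  v24 = min2(-64, -32) = -64
  v25 = min2(-64, 1) = -64
  v26 = absv(-64) = 64
  v27 = min2(64, -64) = -64
  v29 = min2(-64, -32) = -64

After the edit, cleaning proceeds:
  v1: a read changed (in4 8->0) — executes, giving 0.
  v3: a read changed (v1 8->0) — executes, giving 0.
  v4: a read changed (v3 8->0) — executes, giving 0.
  v15: a read changed (v4 8->0) — executes, giving 0.
  v16: had never run; runs now, result -1.
  v17: a read changed (in4 8->0; v15 -32->0) — executes, giving -1.
  v18: a read changed (v17 -32->-1) — executes, giving -1.
  v19: a read changed (v17 -32->-1; v17 -32->-1) — executes, giving -1.
  v21: a read changed (v19 -32->-1; v18 -32->-1) — executes, giving -2.
  v24: a read changed (v21 -64->-2; v15 -32->0) — executes, giving -2.
  v25: a read changed (v24 -64->-2) — executes, giving -2.
  v26: a read changed (v21 -64->-2) — executes, giving 2.
  v27: a read changed (v26 64->2; v25 -64->-2) — executes, giving -2.
  v29: a read changed (v27 -64->-2; v19 -32->-1) — executes, giving -2.

Note the branch switch — v16 had no cache and runs now for the first time.

The edit dirties: v1, v3, v4, v15, v17, v18, v19, v21, v24, v25, v26, v27, v29.
14 computations run: v1, v3, v4, v15, v16, v17, v18, v19, v21, v24, v25, v26, v27, v29.
No dirty computation escaped a run.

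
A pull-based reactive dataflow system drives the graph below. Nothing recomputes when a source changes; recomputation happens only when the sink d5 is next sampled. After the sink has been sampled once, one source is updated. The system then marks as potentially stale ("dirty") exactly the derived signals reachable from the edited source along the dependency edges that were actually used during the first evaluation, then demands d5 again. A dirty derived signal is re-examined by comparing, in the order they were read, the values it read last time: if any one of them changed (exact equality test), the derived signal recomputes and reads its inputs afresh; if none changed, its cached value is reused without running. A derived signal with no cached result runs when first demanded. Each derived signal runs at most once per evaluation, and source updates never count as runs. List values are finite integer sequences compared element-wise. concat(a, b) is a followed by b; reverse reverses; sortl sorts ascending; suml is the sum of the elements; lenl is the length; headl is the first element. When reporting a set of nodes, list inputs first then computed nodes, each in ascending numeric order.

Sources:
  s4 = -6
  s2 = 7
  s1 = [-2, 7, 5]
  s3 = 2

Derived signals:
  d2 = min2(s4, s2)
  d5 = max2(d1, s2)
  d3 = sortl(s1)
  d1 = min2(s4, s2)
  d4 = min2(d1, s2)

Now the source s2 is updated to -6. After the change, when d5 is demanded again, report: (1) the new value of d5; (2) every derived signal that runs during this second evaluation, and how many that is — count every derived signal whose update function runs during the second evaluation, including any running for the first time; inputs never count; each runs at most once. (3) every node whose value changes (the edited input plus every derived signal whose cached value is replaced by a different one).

New value of d5: -6.
Derived signals that run: d1, d5 — 2 in total.
Values that change: s2, d5.

First evaluation (everything demanded from the output):
  d1 = min2(-6, 7) = -6
  d5 = max2(-6, 7) = 7

Propagation after the edit:
  d1: runs — s2 7->-6; result -6 (same value as before).
  d5: runs — s2 7->-6; result -6.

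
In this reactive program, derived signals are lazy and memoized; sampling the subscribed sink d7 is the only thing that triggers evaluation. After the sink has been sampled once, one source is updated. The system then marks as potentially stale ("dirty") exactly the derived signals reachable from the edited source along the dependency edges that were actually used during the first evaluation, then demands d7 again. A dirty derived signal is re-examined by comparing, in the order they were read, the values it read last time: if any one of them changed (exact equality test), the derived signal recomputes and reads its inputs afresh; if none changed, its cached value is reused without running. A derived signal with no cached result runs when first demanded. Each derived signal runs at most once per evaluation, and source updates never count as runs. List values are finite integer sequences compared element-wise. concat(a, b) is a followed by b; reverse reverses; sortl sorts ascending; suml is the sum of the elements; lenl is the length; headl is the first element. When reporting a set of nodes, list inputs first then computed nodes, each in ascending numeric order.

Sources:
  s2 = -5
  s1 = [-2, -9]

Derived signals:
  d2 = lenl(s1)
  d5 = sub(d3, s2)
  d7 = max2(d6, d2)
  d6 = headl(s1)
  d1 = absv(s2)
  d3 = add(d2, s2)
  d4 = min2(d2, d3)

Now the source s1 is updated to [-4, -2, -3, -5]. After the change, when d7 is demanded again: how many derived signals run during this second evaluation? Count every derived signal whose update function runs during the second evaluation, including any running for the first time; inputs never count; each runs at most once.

3 derived signals run: d2, d6, d7.

First demand of the output computes:
  d2 = lenl([-2, -9]) = 2
  d6 = headl([-2, -9]) = -2
  d7 = max2(-2, 2) = 2

After the edit, cleaning proceeds:
  d2: a read changed (s1 [-2, -9]->[-4, -2, -3, -5]) — executes, giving 4.
  d6: a read changed (s1 [-2, -9]->[-4, -2, -3, -5]) — executes, giving -4.
  d7: a read changed (d6 -2->-4; d2 2->4) — executes, giving 4.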